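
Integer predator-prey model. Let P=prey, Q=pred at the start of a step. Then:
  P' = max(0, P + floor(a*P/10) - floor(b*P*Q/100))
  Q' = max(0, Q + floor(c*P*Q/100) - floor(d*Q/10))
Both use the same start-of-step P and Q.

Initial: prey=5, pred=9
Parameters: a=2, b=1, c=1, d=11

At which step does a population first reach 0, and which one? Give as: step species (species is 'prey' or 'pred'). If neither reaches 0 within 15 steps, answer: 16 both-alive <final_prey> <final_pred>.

Step 1: prey: 5+1-0=6; pred: 9+0-9=0
First extinction: pred at step 1

Answer: 1 pred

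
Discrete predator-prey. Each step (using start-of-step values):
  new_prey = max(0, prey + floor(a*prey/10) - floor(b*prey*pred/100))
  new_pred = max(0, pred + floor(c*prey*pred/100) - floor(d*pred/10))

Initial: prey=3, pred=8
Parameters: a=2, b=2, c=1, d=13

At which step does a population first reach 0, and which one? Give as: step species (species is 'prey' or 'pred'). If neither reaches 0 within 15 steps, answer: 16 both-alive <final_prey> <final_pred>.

Step 1: prey: 3+0-0=3; pred: 8+0-10=0
First extinction: pred at step 1

Answer: 1 pred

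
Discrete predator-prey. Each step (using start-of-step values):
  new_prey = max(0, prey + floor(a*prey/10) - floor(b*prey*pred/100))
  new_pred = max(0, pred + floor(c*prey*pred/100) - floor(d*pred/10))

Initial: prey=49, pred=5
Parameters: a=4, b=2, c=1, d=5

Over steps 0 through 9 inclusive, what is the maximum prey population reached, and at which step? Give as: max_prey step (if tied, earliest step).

Step 1: prey: 49+19-4=64; pred: 5+2-2=5
Step 2: prey: 64+25-6=83; pred: 5+3-2=6
Step 3: prey: 83+33-9=107; pred: 6+4-3=7
Step 4: prey: 107+42-14=135; pred: 7+7-3=11
Step 5: prey: 135+54-29=160; pred: 11+14-5=20
Step 6: prey: 160+64-64=160; pred: 20+32-10=42
Step 7: prey: 160+64-134=90; pred: 42+67-21=88
Step 8: prey: 90+36-158=0; pred: 88+79-44=123
Step 9: prey: 0+0-0=0; pred: 123+0-61=62
Max prey = 160 at step 5

Answer: 160 5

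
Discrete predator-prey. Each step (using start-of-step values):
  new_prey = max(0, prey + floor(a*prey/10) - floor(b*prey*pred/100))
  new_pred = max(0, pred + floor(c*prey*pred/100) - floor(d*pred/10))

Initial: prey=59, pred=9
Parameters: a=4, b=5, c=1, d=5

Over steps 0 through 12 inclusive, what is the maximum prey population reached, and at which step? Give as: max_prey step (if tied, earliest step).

Step 1: prey: 59+23-26=56; pred: 9+5-4=10
Step 2: prey: 56+22-28=50; pred: 10+5-5=10
Step 3: prey: 50+20-25=45; pred: 10+5-5=10
Step 4: prey: 45+18-22=41; pred: 10+4-5=9
Step 5: prey: 41+16-18=39; pred: 9+3-4=8
Step 6: prey: 39+15-15=39; pred: 8+3-4=7
Step 7: prey: 39+15-13=41; pred: 7+2-3=6
Step 8: prey: 41+16-12=45; pred: 6+2-3=5
Step 9: prey: 45+18-11=52; pred: 5+2-2=5
Step 10: prey: 52+20-13=59; pred: 5+2-2=5
Step 11: prey: 59+23-14=68; pred: 5+2-2=5
Step 12: prey: 68+27-17=78; pred: 5+3-2=6
Max prey = 78 at step 12

Answer: 78 12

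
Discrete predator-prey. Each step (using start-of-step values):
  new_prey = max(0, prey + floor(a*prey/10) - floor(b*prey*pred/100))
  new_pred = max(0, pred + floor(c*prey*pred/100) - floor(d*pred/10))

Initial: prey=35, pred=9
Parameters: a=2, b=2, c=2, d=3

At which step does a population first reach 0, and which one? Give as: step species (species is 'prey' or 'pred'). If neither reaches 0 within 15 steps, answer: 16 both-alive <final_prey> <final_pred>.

Answer: 16 both-alive 2 3

Derivation:
Step 1: prey: 35+7-6=36; pred: 9+6-2=13
Step 2: prey: 36+7-9=34; pred: 13+9-3=19
Step 3: prey: 34+6-12=28; pred: 19+12-5=26
Step 4: prey: 28+5-14=19; pred: 26+14-7=33
Step 5: prey: 19+3-12=10; pred: 33+12-9=36
Step 6: prey: 10+2-7=5; pred: 36+7-10=33
Step 7: prey: 5+1-3=3; pred: 33+3-9=27
Step 8: prey: 3+0-1=2; pred: 27+1-8=20
Step 9: prey: 2+0-0=2; pred: 20+0-6=14
Step 10: prey: 2+0-0=2; pred: 14+0-4=10
Step 11: prey: 2+0-0=2; pred: 10+0-3=7
Step 12: prey: 2+0-0=2; pred: 7+0-2=5
Step 13: prey: 2+0-0=2; pred: 5+0-1=4
Step 14: prey: 2+0-0=2; pred: 4+0-1=3
Step 15: prey: 2+0-0=2; pred: 3+0-0=3
No extinction within 15 steps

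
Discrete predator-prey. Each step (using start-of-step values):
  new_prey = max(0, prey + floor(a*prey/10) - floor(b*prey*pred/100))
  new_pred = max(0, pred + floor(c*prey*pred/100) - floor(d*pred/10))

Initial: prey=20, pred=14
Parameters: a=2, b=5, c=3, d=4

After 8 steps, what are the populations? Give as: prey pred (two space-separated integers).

Step 1: prey: 20+4-14=10; pred: 14+8-5=17
Step 2: prey: 10+2-8=4; pred: 17+5-6=16
Step 3: prey: 4+0-3=1; pred: 16+1-6=11
Step 4: prey: 1+0-0=1; pred: 11+0-4=7
Step 5: prey: 1+0-0=1; pred: 7+0-2=5
Step 6: prey: 1+0-0=1; pred: 5+0-2=3
Step 7: prey: 1+0-0=1; pred: 3+0-1=2
Step 8: prey: 1+0-0=1; pred: 2+0-0=2

Answer: 1 2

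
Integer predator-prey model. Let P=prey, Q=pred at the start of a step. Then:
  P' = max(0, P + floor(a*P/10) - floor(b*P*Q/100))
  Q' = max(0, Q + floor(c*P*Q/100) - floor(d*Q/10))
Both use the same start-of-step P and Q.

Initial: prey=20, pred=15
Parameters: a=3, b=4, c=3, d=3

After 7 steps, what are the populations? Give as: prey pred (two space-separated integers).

Answer: 1 6

Derivation:
Step 1: prey: 20+6-12=14; pred: 15+9-4=20
Step 2: prey: 14+4-11=7; pred: 20+8-6=22
Step 3: prey: 7+2-6=3; pred: 22+4-6=20
Step 4: prey: 3+0-2=1; pred: 20+1-6=15
Step 5: prey: 1+0-0=1; pred: 15+0-4=11
Step 6: prey: 1+0-0=1; pred: 11+0-3=8
Step 7: prey: 1+0-0=1; pred: 8+0-2=6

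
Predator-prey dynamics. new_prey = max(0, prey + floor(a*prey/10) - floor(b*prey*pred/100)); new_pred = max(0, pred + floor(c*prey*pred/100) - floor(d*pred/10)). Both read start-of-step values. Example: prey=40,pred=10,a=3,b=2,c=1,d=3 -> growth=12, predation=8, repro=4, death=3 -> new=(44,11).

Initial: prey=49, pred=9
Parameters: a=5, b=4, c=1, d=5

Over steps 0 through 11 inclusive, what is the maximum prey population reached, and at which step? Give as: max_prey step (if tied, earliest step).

Step 1: prey: 49+24-17=56; pred: 9+4-4=9
Step 2: prey: 56+28-20=64; pred: 9+5-4=10
Step 3: prey: 64+32-25=71; pred: 10+6-5=11
Step 4: prey: 71+35-31=75; pred: 11+7-5=13
Step 5: prey: 75+37-39=73; pred: 13+9-6=16
Step 6: prey: 73+36-46=63; pred: 16+11-8=19
Step 7: prey: 63+31-47=47; pred: 19+11-9=21
Step 8: prey: 47+23-39=31; pred: 21+9-10=20
Step 9: prey: 31+15-24=22; pred: 20+6-10=16
Step 10: prey: 22+11-14=19; pred: 16+3-8=11
Step 11: prey: 19+9-8=20; pred: 11+2-5=8
Max prey = 75 at step 4

Answer: 75 4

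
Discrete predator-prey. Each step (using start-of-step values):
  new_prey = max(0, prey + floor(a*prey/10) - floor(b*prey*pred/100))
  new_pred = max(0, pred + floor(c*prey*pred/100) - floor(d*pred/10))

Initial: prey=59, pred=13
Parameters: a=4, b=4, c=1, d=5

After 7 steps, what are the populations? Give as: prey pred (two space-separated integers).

Step 1: prey: 59+23-30=52; pred: 13+7-6=14
Step 2: prey: 52+20-29=43; pred: 14+7-7=14
Step 3: prey: 43+17-24=36; pred: 14+6-7=13
Step 4: prey: 36+14-18=32; pred: 13+4-6=11
Step 5: prey: 32+12-14=30; pred: 11+3-5=9
Step 6: prey: 30+12-10=32; pred: 9+2-4=7
Step 7: prey: 32+12-8=36; pred: 7+2-3=6

Answer: 36 6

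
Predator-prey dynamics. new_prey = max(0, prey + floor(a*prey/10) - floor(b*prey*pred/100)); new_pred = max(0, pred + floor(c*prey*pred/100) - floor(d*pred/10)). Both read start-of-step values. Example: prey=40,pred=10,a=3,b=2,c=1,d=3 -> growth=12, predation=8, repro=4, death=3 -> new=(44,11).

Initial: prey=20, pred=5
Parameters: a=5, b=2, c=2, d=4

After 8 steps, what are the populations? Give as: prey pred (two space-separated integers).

Step 1: prey: 20+10-2=28; pred: 5+2-2=5
Step 2: prey: 28+14-2=40; pred: 5+2-2=5
Step 3: prey: 40+20-4=56; pred: 5+4-2=7
Step 4: prey: 56+28-7=77; pred: 7+7-2=12
Step 5: prey: 77+38-18=97; pred: 12+18-4=26
Step 6: prey: 97+48-50=95; pred: 26+50-10=66
Step 7: prey: 95+47-125=17; pred: 66+125-26=165
Step 8: prey: 17+8-56=0; pred: 165+56-66=155

Answer: 0 155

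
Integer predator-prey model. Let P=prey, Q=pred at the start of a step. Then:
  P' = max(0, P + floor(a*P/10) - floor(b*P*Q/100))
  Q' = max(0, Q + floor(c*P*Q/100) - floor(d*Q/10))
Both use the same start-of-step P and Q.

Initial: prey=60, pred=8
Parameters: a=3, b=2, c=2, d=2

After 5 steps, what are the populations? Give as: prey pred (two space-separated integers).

Answer: 0 96

Derivation:
Step 1: prey: 60+18-9=69; pred: 8+9-1=16
Step 2: prey: 69+20-22=67; pred: 16+22-3=35
Step 3: prey: 67+20-46=41; pred: 35+46-7=74
Step 4: prey: 41+12-60=0; pred: 74+60-14=120
Step 5: prey: 0+0-0=0; pred: 120+0-24=96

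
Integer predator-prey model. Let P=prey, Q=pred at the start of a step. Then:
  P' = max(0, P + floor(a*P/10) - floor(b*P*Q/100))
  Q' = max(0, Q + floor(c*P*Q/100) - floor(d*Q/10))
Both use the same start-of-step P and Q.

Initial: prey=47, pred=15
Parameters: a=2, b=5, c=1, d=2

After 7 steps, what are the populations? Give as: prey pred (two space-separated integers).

Step 1: prey: 47+9-35=21; pred: 15+7-3=19
Step 2: prey: 21+4-19=6; pred: 19+3-3=19
Step 3: prey: 6+1-5=2; pred: 19+1-3=17
Step 4: prey: 2+0-1=1; pred: 17+0-3=14
Step 5: prey: 1+0-0=1; pred: 14+0-2=12
Step 6: prey: 1+0-0=1; pred: 12+0-2=10
Step 7: prey: 1+0-0=1; pred: 10+0-2=8

Answer: 1 8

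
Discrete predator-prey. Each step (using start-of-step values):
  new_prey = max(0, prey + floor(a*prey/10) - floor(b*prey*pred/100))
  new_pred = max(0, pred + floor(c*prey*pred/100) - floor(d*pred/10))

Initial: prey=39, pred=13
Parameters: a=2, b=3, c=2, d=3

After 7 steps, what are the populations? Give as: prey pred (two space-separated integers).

Answer: 1 10

Derivation:
Step 1: prey: 39+7-15=31; pred: 13+10-3=20
Step 2: prey: 31+6-18=19; pred: 20+12-6=26
Step 3: prey: 19+3-14=8; pred: 26+9-7=28
Step 4: prey: 8+1-6=3; pred: 28+4-8=24
Step 5: prey: 3+0-2=1; pred: 24+1-7=18
Step 6: prey: 1+0-0=1; pred: 18+0-5=13
Step 7: prey: 1+0-0=1; pred: 13+0-3=10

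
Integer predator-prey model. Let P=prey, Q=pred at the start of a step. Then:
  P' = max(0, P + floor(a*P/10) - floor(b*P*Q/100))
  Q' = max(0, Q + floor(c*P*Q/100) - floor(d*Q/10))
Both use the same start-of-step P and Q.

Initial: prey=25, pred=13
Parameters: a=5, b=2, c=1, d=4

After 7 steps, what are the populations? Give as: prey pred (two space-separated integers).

Step 1: prey: 25+12-6=31; pred: 13+3-5=11
Step 2: prey: 31+15-6=40; pred: 11+3-4=10
Step 3: prey: 40+20-8=52; pred: 10+4-4=10
Step 4: prey: 52+26-10=68; pred: 10+5-4=11
Step 5: prey: 68+34-14=88; pred: 11+7-4=14
Step 6: prey: 88+44-24=108; pred: 14+12-5=21
Step 7: prey: 108+54-45=117; pred: 21+22-8=35

Answer: 117 35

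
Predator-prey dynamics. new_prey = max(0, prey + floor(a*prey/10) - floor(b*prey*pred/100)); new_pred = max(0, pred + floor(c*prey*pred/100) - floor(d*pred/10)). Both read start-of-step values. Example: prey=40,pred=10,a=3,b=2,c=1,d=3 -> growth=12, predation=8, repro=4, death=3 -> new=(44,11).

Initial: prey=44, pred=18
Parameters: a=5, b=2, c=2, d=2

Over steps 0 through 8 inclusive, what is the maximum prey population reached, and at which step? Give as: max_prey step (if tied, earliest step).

Answer: 51 1

Derivation:
Step 1: prey: 44+22-15=51; pred: 18+15-3=30
Step 2: prey: 51+25-30=46; pred: 30+30-6=54
Step 3: prey: 46+23-49=20; pred: 54+49-10=93
Step 4: prey: 20+10-37=0; pred: 93+37-18=112
Step 5: prey: 0+0-0=0; pred: 112+0-22=90
Step 6: prey: 0+0-0=0; pred: 90+0-18=72
Step 7: prey: 0+0-0=0; pred: 72+0-14=58
Step 8: prey: 0+0-0=0; pred: 58+0-11=47
Max prey = 51 at step 1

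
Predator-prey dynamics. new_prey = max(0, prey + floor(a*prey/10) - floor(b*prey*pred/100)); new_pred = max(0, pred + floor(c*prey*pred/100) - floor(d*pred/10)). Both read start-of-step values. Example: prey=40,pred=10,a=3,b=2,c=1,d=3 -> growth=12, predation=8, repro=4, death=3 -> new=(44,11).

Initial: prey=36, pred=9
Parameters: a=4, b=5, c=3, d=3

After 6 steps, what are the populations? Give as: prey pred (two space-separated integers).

Step 1: prey: 36+14-16=34; pred: 9+9-2=16
Step 2: prey: 34+13-27=20; pred: 16+16-4=28
Step 3: prey: 20+8-28=0; pred: 28+16-8=36
Step 4: prey: 0+0-0=0; pred: 36+0-10=26
Step 5: prey: 0+0-0=0; pred: 26+0-7=19
Step 6: prey: 0+0-0=0; pred: 19+0-5=14

Answer: 0 14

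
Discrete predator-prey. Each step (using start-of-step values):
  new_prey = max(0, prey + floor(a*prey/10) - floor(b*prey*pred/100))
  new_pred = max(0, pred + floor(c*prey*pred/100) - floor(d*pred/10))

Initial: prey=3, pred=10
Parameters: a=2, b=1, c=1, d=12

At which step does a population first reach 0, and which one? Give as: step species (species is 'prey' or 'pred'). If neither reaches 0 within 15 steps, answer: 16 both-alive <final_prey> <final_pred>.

Answer: 1 pred

Derivation:
Step 1: prey: 3+0-0=3; pred: 10+0-12=0
First extinction: pred at step 1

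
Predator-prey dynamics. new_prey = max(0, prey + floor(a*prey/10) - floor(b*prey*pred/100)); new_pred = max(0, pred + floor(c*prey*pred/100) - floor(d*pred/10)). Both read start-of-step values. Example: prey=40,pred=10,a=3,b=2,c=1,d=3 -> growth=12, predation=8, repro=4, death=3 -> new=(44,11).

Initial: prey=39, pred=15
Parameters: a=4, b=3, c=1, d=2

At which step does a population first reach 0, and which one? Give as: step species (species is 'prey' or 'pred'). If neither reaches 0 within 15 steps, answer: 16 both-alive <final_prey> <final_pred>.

Step 1: prey: 39+15-17=37; pred: 15+5-3=17
Step 2: prey: 37+14-18=33; pred: 17+6-3=20
Step 3: prey: 33+13-19=27; pred: 20+6-4=22
Step 4: prey: 27+10-17=20; pred: 22+5-4=23
Step 5: prey: 20+8-13=15; pred: 23+4-4=23
Step 6: prey: 15+6-10=11; pred: 23+3-4=22
Step 7: prey: 11+4-7=8; pred: 22+2-4=20
Step 8: prey: 8+3-4=7; pred: 20+1-4=17
Step 9: prey: 7+2-3=6; pred: 17+1-3=15
Step 10: prey: 6+2-2=6; pred: 15+0-3=12
Step 11: prey: 6+2-2=6; pred: 12+0-2=10
Step 12: prey: 6+2-1=7; pred: 10+0-2=8
Step 13: prey: 7+2-1=8; pred: 8+0-1=7
Step 14: prey: 8+3-1=10; pred: 7+0-1=6
Step 15: prey: 10+4-1=13; pred: 6+0-1=5
No extinction within 15 steps

Answer: 16 both-alive 13 5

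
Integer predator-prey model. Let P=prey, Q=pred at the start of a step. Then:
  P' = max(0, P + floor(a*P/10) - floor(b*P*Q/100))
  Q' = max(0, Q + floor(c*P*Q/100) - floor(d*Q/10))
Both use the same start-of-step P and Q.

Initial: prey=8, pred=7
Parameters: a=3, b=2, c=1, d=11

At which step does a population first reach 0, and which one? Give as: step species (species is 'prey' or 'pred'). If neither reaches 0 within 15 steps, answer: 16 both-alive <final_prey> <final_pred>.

Step 1: prey: 8+2-1=9; pred: 7+0-7=0
First extinction: pred at step 1

Answer: 1 pred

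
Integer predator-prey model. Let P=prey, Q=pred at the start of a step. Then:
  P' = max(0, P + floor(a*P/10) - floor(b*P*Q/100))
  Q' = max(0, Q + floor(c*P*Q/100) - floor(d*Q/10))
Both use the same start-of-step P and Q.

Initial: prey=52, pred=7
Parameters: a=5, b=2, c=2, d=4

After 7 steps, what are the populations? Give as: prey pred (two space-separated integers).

Answer: 0 59

Derivation:
Step 1: prey: 52+26-7=71; pred: 7+7-2=12
Step 2: prey: 71+35-17=89; pred: 12+17-4=25
Step 3: prey: 89+44-44=89; pred: 25+44-10=59
Step 4: prey: 89+44-105=28; pred: 59+105-23=141
Step 5: prey: 28+14-78=0; pred: 141+78-56=163
Step 6: prey: 0+0-0=0; pred: 163+0-65=98
Step 7: prey: 0+0-0=0; pred: 98+0-39=59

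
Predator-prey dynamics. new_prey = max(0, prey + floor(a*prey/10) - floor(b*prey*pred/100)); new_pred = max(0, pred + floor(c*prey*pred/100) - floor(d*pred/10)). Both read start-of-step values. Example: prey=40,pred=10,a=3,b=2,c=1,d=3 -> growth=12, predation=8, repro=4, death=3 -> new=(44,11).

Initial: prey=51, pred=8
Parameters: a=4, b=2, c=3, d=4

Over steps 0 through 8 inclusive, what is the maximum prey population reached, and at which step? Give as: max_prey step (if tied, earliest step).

Answer: 67 2

Derivation:
Step 1: prey: 51+20-8=63; pred: 8+12-3=17
Step 2: prey: 63+25-21=67; pred: 17+32-6=43
Step 3: prey: 67+26-57=36; pred: 43+86-17=112
Step 4: prey: 36+14-80=0; pred: 112+120-44=188
Step 5: prey: 0+0-0=0; pred: 188+0-75=113
Step 6: prey: 0+0-0=0; pred: 113+0-45=68
Step 7: prey: 0+0-0=0; pred: 68+0-27=41
Step 8: prey: 0+0-0=0; pred: 41+0-16=25
Max prey = 67 at step 2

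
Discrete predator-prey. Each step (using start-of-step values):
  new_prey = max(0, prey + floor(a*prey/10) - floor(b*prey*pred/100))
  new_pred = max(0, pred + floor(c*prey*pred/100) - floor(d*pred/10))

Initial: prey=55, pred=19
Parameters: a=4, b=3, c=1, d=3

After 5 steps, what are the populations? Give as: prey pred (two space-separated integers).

Step 1: prey: 55+22-31=46; pred: 19+10-5=24
Step 2: prey: 46+18-33=31; pred: 24+11-7=28
Step 3: prey: 31+12-26=17; pred: 28+8-8=28
Step 4: prey: 17+6-14=9; pred: 28+4-8=24
Step 5: prey: 9+3-6=6; pred: 24+2-7=19

Answer: 6 19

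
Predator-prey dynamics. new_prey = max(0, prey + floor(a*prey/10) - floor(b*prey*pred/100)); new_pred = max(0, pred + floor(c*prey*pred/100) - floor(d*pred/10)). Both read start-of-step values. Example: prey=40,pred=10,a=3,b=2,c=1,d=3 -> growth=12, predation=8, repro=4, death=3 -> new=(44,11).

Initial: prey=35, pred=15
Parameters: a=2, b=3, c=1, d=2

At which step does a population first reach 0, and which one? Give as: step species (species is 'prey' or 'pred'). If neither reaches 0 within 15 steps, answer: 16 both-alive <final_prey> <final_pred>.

Answer: 16 both-alive 3 4

Derivation:
Step 1: prey: 35+7-15=27; pred: 15+5-3=17
Step 2: prey: 27+5-13=19; pred: 17+4-3=18
Step 3: prey: 19+3-10=12; pred: 18+3-3=18
Step 4: prey: 12+2-6=8; pred: 18+2-3=17
Step 5: prey: 8+1-4=5; pred: 17+1-3=15
Step 6: prey: 5+1-2=4; pred: 15+0-3=12
Step 7: prey: 4+0-1=3; pred: 12+0-2=10
Step 8: prey: 3+0-0=3; pred: 10+0-2=8
Step 9: prey: 3+0-0=3; pred: 8+0-1=7
Step 10: prey: 3+0-0=3; pred: 7+0-1=6
Step 11: prey: 3+0-0=3; pred: 6+0-1=5
Step 12: prey: 3+0-0=3; pred: 5+0-1=4
Step 13: prey: 3+0-0=3; pred: 4+0-0=4
Steps 14-15: state stable at prey=3, pred=4 (no change)
No extinction within 15 steps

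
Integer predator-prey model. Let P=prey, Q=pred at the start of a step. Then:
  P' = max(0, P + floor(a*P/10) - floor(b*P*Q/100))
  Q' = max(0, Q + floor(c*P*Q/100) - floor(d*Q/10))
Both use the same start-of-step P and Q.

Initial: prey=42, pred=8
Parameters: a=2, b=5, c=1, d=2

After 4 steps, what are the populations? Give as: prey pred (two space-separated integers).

Step 1: prey: 42+8-16=34; pred: 8+3-1=10
Step 2: prey: 34+6-17=23; pred: 10+3-2=11
Step 3: prey: 23+4-12=15; pred: 11+2-2=11
Step 4: prey: 15+3-8=10; pred: 11+1-2=10

Answer: 10 10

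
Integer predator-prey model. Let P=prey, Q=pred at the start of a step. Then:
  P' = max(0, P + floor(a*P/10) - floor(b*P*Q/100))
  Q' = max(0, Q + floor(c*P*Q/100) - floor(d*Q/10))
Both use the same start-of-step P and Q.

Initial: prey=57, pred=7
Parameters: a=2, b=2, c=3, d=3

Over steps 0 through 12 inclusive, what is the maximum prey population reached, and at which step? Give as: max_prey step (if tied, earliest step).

Step 1: prey: 57+11-7=61; pred: 7+11-2=16
Step 2: prey: 61+12-19=54; pred: 16+29-4=41
Step 3: prey: 54+10-44=20; pred: 41+66-12=95
Step 4: prey: 20+4-38=0; pred: 95+57-28=124
Step 5: prey: 0+0-0=0; pred: 124+0-37=87
Step 6: prey: 0+0-0=0; pred: 87+0-26=61
Step 7: prey: 0+0-0=0; pred: 61+0-18=43
Step 8: prey: 0+0-0=0; pred: 43+0-12=31
Step 9: prey: 0+0-0=0; pred: 31+0-9=22
Step 10: prey: 0+0-0=0; pred: 22+0-6=16
Step 11: prey: 0+0-0=0; pred: 16+0-4=12
Step 12: prey: 0+0-0=0; pred: 12+0-3=9
Max prey = 61 at step 1

Answer: 61 1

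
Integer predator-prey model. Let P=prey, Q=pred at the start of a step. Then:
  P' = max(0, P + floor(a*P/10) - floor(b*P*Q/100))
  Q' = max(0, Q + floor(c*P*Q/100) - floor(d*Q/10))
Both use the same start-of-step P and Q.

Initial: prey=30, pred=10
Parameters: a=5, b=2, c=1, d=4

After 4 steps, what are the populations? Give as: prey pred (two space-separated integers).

Answer: 87 12

Derivation:
Step 1: prey: 30+15-6=39; pred: 10+3-4=9
Step 2: prey: 39+19-7=51; pred: 9+3-3=9
Step 3: prey: 51+25-9=67; pred: 9+4-3=10
Step 4: prey: 67+33-13=87; pred: 10+6-4=12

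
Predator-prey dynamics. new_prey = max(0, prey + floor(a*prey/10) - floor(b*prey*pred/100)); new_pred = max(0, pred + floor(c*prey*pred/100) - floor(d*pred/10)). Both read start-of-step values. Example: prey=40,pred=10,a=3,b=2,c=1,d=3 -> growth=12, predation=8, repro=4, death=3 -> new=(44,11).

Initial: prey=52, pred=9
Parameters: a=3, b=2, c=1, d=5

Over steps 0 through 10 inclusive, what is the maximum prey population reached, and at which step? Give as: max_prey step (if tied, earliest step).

Step 1: prey: 52+15-9=58; pred: 9+4-4=9
Step 2: prey: 58+17-10=65; pred: 9+5-4=10
Step 3: prey: 65+19-13=71; pred: 10+6-5=11
Step 4: prey: 71+21-15=77; pred: 11+7-5=13
Step 5: prey: 77+23-20=80; pred: 13+10-6=17
Step 6: prey: 80+24-27=77; pred: 17+13-8=22
Step 7: prey: 77+23-33=67; pred: 22+16-11=27
Step 8: prey: 67+20-36=51; pred: 27+18-13=32
Step 9: prey: 51+15-32=34; pred: 32+16-16=32
Step 10: prey: 34+10-21=23; pred: 32+10-16=26
Max prey = 80 at step 5

Answer: 80 5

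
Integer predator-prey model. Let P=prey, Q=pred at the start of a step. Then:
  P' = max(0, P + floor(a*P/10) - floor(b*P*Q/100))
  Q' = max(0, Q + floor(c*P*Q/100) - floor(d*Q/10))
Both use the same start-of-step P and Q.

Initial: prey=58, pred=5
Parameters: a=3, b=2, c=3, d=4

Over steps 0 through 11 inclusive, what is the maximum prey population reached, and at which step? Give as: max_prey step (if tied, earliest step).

Answer: 76 2

Derivation:
Step 1: prey: 58+17-5=70; pred: 5+8-2=11
Step 2: prey: 70+21-15=76; pred: 11+23-4=30
Step 3: prey: 76+22-45=53; pred: 30+68-12=86
Step 4: prey: 53+15-91=0; pred: 86+136-34=188
Step 5: prey: 0+0-0=0; pred: 188+0-75=113
Step 6: prey: 0+0-0=0; pred: 113+0-45=68
Step 7: prey: 0+0-0=0; pred: 68+0-27=41
Step 8: prey: 0+0-0=0; pred: 41+0-16=25
Step 9: prey: 0+0-0=0; pred: 25+0-10=15
Step 10: prey: 0+0-0=0; pred: 15+0-6=9
Step 11: prey: 0+0-0=0; pred: 9+0-3=6
Max prey = 76 at step 2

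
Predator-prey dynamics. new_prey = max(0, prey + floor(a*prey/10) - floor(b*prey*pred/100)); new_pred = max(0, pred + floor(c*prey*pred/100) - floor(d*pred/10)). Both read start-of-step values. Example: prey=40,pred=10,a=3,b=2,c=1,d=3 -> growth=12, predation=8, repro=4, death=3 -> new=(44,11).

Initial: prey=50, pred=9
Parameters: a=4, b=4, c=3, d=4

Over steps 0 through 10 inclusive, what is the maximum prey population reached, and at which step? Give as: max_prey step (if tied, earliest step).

Answer: 52 1

Derivation:
Step 1: prey: 50+20-18=52; pred: 9+13-3=19
Step 2: prey: 52+20-39=33; pred: 19+29-7=41
Step 3: prey: 33+13-54=0; pred: 41+40-16=65
Step 4: prey: 0+0-0=0; pred: 65+0-26=39
Step 5: prey: 0+0-0=0; pred: 39+0-15=24
Step 6: prey: 0+0-0=0; pred: 24+0-9=15
Step 7: prey: 0+0-0=0; pred: 15+0-6=9
Step 8: prey: 0+0-0=0; pred: 9+0-3=6
Step 9: prey: 0+0-0=0; pred: 6+0-2=4
Step 10: prey: 0+0-0=0; pred: 4+0-1=3
Max prey = 52 at step 1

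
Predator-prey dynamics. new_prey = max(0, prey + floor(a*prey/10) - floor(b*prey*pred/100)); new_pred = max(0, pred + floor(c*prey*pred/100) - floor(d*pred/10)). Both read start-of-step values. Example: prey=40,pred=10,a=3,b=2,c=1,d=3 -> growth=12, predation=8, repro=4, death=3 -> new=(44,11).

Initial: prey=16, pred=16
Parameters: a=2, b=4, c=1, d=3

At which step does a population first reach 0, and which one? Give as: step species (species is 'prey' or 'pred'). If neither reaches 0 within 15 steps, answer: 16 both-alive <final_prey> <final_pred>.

Step 1: prey: 16+3-10=9; pred: 16+2-4=14
Step 2: prey: 9+1-5=5; pred: 14+1-4=11
Step 3: prey: 5+1-2=4; pred: 11+0-3=8
Step 4: prey: 4+0-1=3; pred: 8+0-2=6
Step 5: prey: 3+0-0=3; pred: 6+0-1=5
Step 6: prey: 3+0-0=3; pred: 5+0-1=4
Step 7: prey: 3+0-0=3; pred: 4+0-1=3
Step 8: prey: 3+0-0=3; pred: 3+0-0=3
Steps 9-15: state stable at prey=3, pred=3 (no change)
No extinction within 15 steps

Answer: 16 both-alive 3 3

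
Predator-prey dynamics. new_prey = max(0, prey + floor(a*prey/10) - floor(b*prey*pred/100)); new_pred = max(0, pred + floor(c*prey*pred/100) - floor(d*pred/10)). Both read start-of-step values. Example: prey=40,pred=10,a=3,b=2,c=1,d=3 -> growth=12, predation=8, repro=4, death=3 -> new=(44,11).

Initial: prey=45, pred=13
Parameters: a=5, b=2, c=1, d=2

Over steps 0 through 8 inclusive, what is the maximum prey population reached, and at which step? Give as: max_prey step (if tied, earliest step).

Step 1: prey: 45+22-11=56; pred: 13+5-2=16
Step 2: prey: 56+28-17=67; pred: 16+8-3=21
Step 3: prey: 67+33-28=72; pred: 21+14-4=31
Step 4: prey: 72+36-44=64; pred: 31+22-6=47
Step 5: prey: 64+32-60=36; pred: 47+30-9=68
Step 6: prey: 36+18-48=6; pred: 68+24-13=79
Step 7: prey: 6+3-9=0; pred: 79+4-15=68
Step 8: prey: 0+0-0=0; pred: 68+0-13=55
Max prey = 72 at step 3

Answer: 72 3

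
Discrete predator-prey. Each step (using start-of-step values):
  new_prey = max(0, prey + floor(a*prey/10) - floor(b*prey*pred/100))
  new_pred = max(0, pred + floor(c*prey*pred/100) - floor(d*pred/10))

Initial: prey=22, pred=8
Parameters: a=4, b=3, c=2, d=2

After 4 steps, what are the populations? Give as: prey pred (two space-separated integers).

Answer: 25 25

Derivation:
Step 1: prey: 22+8-5=25; pred: 8+3-1=10
Step 2: prey: 25+10-7=28; pred: 10+5-2=13
Step 3: prey: 28+11-10=29; pred: 13+7-2=18
Step 4: prey: 29+11-15=25; pred: 18+10-3=25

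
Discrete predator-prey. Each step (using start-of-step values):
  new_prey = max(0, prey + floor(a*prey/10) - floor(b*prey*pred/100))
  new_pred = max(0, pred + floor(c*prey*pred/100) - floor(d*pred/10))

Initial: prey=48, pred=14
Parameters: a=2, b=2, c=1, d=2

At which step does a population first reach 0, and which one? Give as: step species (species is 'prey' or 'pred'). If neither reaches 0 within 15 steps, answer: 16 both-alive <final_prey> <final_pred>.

Step 1: prey: 48+9-13=44; pred: 14+6-2=18
Step 2: prey: 44+8-15=37; pred: 18+7-3=22
Step 3: prey: 37+7-16=28; pred: 22+8-4=26
Step 4: prey: 28+5-14=19; pred: 26+7-5=28
Step 5: prey: 19+3-10=12; pred: 28+5-5=28
Step 6: prey: 12+2-6=8; pred: 28+3-5=26
Step 7: prey: 8+1-4=5; pred: 26+2-5=23
Step 8: prey: 5+1-2=4; pred: 23+1-4=20
Step 9: prey: 4+0-1=3; pred: 20+0-4=16
Step 10: prey: 3+0-0=3; pred: 16+0-3=13
Step 11: prey: 3+0-0=3; pred: 13+0-2=11
Step 12: prey: 3+0-0=3; pred: 11+0-2=9
Step 13: prey: 3+0-0=3; pred: 9+0-1=8
Step 14: prey: 3+0-0=3; pred: 8+0-1=7
Step 15: prey: 3+0-0=3; pred: 7+0-1=6
No extinction within 15 steps

Answer: 16 both-alive 3 6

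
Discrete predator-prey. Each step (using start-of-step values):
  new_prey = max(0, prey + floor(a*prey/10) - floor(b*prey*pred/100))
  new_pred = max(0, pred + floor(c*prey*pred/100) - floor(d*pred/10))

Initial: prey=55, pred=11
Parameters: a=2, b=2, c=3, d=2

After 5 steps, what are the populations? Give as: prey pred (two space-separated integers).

Answer: 0 77

Derivation:
Step 1: prey: 55+11-12=54; pred: 11+18-2=27
Step 2: prey: 54+10-29=35; pred: 27+43-5=65
Step 3: prey: 35+7-45=0; pred: 65+68-13=120
Step 4: prey: 0+0-0=0; pred: 120+0-24=96
Step 5: prey: 0+0-0=0; pred: 96+0-19=77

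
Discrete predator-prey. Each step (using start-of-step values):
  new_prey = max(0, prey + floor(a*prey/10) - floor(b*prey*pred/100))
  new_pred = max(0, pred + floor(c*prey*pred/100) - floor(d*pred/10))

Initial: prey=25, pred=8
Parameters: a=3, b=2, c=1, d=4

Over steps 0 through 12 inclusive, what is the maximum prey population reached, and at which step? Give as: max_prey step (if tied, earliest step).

Step 1: prey: 25+7-4=28; pred: 8+2-3=7
Step 2: prey: 28+8-3=33; pred: 7+1-2=6
Step 3: prey: 33+9-3=39; pred: 6+1-2=5
Step 4: prey: 39+11-3=47; pred: 5+1-2=4
Step 5: prey: 47+14-3=58; pred: 4+1-1=4
Step 6: prey: 58+17-4=71; pred: 4+2-1=5
Step 7: prey: 71+21-7=85; pred: 5+3-2=6
Step 8: prey: 85+25-10=100; pred: 6+5-2=9
Step 9: prey: 100+30-18=112; pred: 9+9-3=15
Step 10: prey: 112+33-33=112; pred: 15+16-6=25
Step 11: prey: 112+33-56=89; pred: 25+28-10=43
Step 12: prey: 89+26-76=39; pred: 43+38-17=64
Max prey = 112 at step 9

Answer: 112 9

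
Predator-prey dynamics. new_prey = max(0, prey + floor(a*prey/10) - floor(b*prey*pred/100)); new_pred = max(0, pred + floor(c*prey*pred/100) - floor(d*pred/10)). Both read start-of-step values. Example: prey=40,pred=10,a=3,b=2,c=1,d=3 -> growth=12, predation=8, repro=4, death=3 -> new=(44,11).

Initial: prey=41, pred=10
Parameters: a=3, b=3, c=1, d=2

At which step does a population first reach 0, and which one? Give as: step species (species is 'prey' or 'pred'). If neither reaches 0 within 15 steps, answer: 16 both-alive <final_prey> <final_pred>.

Step 1: prey: 41+12-12=41; pred: 10+4-2=12
Step 2: prey: 41+12-14=39; pred: 12+4-2=14
Step 3: prey: 39+11-16=34; pred: 14+5-2=17
Step 4: prey: 34+10-17=27; pred: 17+5-3=19
Step 5: prey: 27+8-15=20; pred: 19+5-3=21
Step 6: prey: 20+6-12=14; pred: 21+4-4=21
Step 7: prey: 14+4-8=10; pred: 21+2-4=19
Step 8: prey: 10+3-5=8; pred: 19+1-3=17
Step 9: prey: 8+2-4=6; pred: 17+1-3=15
Step 10: prey: 6+1-2=5; pred: 15+0-3=12
Step 11: prey: 5+1-1=5; pred: 12+0-2=10
Step 12: prey: 5+1-1=5; pred: 10+0-2=8
Step 13: prey: 5+1-1=5; pred: 8+0-1=7
Step 14: prey: 5+1-1=5; pred: 7+0-1=6
Step 15: prey: 5+1-0=6; pred: 6+0-1=5
No extinction within 15 steps

Answer: 16 both-alive 6 5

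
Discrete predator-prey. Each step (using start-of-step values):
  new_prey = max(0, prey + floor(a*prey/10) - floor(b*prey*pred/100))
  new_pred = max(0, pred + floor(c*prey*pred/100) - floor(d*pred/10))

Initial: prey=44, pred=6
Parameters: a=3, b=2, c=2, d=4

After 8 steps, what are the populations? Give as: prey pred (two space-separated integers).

Step 1: prey: 44+13-5=52; pred: 6+5-2=9
Step 2: prey: 52+15-9=58; pred: 9+9-3=15
Step 3: prey: 58+17-17=58; pred: 15+17-6=26
Step 4: prey: 58+17-30=45; pred: 26+30-10=46
Step 5: prey: 45+13-41=17; pred: 46+41-18=69
Step 6: prey: 17+5-23=0; pred: 69+23-27=65
Step 7: prey: 0+0-0=0; pred: 65+0-26=39
Step 8: prey: 0+0-0=0; pred: 39+0-15=24

Answer: 0 24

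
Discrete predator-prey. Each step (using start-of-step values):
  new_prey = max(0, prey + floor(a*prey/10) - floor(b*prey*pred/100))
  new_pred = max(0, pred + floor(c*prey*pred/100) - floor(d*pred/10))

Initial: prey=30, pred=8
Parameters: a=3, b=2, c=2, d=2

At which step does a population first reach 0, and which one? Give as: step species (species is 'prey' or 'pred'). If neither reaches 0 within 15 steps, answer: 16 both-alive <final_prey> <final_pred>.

Answer: 8 prey

Derivation:
Step 1: prey: 30+9-4=35; pred: 8+4-1=11
Step 2: prey: 35+10-7=38; pred: 11+7-2=16
Step 3: prey: 38+11-12=37; pred: 16+12-3=25
Step 4: prey: 37+11-18=30; pred: 25+18-5=38
Step 5: prey: 30+9-22=17; pred: 38+22-7=53
Step 6: prey: 17+5-18=4; pred: 53+18-10=61
Step 7: prey: 4+1-4=1; pred: 61+4-12=53
Step 8: prey: 1+0-1=0; pred: 53+1-10=44
First extinction: prey at step 8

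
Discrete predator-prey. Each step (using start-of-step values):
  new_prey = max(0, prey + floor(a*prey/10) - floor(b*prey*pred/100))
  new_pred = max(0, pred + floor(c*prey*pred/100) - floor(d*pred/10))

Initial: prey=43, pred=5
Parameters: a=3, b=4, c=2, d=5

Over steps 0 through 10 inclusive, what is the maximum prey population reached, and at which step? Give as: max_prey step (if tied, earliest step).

Step 1: prey: 43+12-8=47; pred: 5+4-2=7
Step 2: prey: 47+14-13=48; pred: 7+6-3=10
Step 3: prey: 48+14-19=43; pred: 10+9-5=14
Step 4: prey: 43+12-24=31; pred: 14+12-7=19
Step 5: prey: 31+9-23=17; pred: 19+11-9=21
Step 6: prey: 17+5-14=8; pred: 21+7-10=18
Step 7: prey: 8+2-5=5; pred: 18+2-9=11
Step 8: prey: 5+1-2=4; pred: 11+1-5=7
Step 9: prey: 4+1-1=4; pred: 7+0-3=4
Step 10: prey: 4+1-0=5; pred: 4+0-2=2
Max prey = 48 at step 2

Answer: 48 2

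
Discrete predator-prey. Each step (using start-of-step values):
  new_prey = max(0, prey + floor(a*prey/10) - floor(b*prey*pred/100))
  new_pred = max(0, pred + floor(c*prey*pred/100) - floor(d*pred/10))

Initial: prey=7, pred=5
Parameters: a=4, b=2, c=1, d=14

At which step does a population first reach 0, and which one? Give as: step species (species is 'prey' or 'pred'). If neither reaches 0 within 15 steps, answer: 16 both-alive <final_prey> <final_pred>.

Step 1: prey: 7+2-0=9; pred: 5+0-7=0
First extinction: pred at step 1

Answer: 1 pred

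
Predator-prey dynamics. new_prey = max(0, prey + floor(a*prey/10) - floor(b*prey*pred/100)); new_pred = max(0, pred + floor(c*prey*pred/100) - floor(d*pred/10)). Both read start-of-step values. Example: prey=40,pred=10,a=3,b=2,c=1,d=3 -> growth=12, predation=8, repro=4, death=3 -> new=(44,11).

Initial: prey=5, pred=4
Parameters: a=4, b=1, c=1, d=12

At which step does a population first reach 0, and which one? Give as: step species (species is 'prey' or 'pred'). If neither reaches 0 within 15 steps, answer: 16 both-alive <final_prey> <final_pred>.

Step 1: prey: 5+2-0=7; pred: 4+0-4=0
First extinction: pred at step 1

Answer: 1 pred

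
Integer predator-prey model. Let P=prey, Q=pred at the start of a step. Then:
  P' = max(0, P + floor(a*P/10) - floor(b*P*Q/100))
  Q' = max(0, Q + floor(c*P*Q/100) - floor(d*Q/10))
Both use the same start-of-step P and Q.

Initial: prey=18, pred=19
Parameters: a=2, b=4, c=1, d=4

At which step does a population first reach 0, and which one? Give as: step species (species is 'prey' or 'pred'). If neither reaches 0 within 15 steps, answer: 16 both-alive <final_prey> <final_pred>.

Answer: 16 both-alive 4 2

Derivation:
Step 1: prey: 18+3-13=8; pred: 19+3-7=15
Step 2: prey: 8+1-4=5; pred: 15+1-6=10
Step 3: prey: 5+1-2=4; pred: 10+0-4=6
Step 4: prey: 4+0-0=4; pred: 6+0-2=4
Step 5: prey: 4+0-0=4; pred: 4+0-1=3
Step 6: prey: 4+0-0=4; pred: 3+0-1=2
Step 7: prey: 4+0-0=4; pred: 2+0-0=2
Steps 8-15: state stable at prey=4, pred=2 (no change)
No extinction within 15 steps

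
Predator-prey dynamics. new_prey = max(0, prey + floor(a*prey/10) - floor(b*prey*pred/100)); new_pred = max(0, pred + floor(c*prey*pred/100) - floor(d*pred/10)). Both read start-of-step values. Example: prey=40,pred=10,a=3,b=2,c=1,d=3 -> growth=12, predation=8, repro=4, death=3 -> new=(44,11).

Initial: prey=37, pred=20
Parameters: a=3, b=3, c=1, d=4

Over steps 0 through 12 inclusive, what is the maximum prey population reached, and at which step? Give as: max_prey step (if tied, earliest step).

Step 1: prey: 37+11-22=26; pred: 20+7-8=19
Step 2: prey: 26+7-14=19; pred: 19+4-7=16
Step 3: prey: 19+5-9=15; pred: 16+3-6=13
Step 4: prey: 15+4-5=14; pred: 13+1-5=9
Step 5: prey: 14+4-3=15; pred: 9+1-3=7
Step 6: prey: 15+4-3=16; pred: 7+1-2=6
Step 7: prey: 16+4-2=18; pred: 6+0-2=4
Step 8: prey: 18+5-2=21; pred: 4+0-1=3
Step 9: prey: 21+6-1=26; pred: 3+0-1=2
Step 10: prey: 26+7-1=32; pred: 2+0-0=2
Step 11: prey: 32+9-1=40; pred: 2+0-0=2
Step 12: prey: 40+12-2=50; pred: 2+0-0=2
Max prey = 50 at step 12

Answer: 50 12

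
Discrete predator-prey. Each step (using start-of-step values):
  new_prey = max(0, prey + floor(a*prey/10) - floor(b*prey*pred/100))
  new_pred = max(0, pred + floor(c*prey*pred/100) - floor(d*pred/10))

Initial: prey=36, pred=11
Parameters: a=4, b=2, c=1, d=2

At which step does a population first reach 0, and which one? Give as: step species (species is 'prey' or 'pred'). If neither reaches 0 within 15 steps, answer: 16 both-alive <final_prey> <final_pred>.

Answer: 16 both-alive 1 13

Derivation:
Step 1: prey: 36+14-7=43; pred: 11+3-2=12
Step 2: prey: 43+17-10=50; pred: 12+5-2=15
Step 3: prey: 50+20-15=55; pred: 15+7-3=19
Step 4: prey: 55+22-20=57; pred: 19+10-3=26
Step 5: prey: 57+22-29=50; pred: 26+14-5=35
Step 6: prey: 50+20-35=35; pred: 35+17-7=45
Step 7: prey: 35+14-31=18; pred: 45+15-9=51
Step 8: prey: 18+7-18=7; pred: 51+9-10=50
Step 9: prey: 7+2-7=2; pred: 50+3-10=43
Step 10: prey: 2+0-1=1; pred: 43+0-8=35
Step 11: prey: 1+0-0=1; pred: 35+0-7=28
Step 12: prey: 1+0-0=1; pred: 28+0-5=23
Step 13: prey: 1+0-0=1; pred: 23+0-4=19
Step 14: prey: 1+0-0=1; pred: 19+0-3=16
Step 15: prey: 1+0-0=1; pred: 16+0-3=13
No extinction within 15 steps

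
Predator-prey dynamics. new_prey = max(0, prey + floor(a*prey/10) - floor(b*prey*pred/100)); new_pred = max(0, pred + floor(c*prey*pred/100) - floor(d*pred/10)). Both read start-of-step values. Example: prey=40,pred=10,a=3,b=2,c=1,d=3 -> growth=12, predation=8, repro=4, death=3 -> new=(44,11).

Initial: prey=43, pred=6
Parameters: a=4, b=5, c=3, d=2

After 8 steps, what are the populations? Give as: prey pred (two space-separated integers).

Answer: 0 20

Derivation:
Step 1: prey: 43+17-12=48; pred: 6+7-1=12
Step 2: prey: 48+19-28=39; pred: 12+17-2=27
Step 3: prey: 39+15-52=2; pred: 27+31-5=53
Step 4: prey: 2+0-5=0; pred: 53+3-10=46
Step 5: prey: 0+0-0=0; pred: 46+0-9=37
Step 6: prey: 0+0-0=0; pred: 37+0-7=30
Step 7: prey: 0+0-0=0; pred: 30+0-6=24
Step 8: prey: 0+0-0=0; pred: 24+0-4=20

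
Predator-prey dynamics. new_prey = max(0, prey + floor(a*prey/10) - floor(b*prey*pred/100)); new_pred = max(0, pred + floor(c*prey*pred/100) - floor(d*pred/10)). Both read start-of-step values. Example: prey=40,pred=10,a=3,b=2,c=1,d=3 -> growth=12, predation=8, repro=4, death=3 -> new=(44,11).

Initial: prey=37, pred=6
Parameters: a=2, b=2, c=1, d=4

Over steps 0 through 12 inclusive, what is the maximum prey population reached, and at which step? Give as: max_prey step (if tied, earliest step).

Step 1: prey: 37+7-4=40; pred: 6+2-2=6
Step 2: prey: 40+8-4=44; pred: 6+2-2=6
Step 3: prey: 44+8-5=47; pred: 6+2-2=6
Step 4: prey: 47+9-5=51; pred: 6+2-2=6
Step 5: prey: 51+10-6=55; pred: 6+3-2=7
Step 6: prey: 55+11-7=59; pred: 7+3-2=8
Step 7: prey: 59+11-9=61; pred: 8+4-3=9
Step 8: prey: 61+12-10=63; pred: 9+5-3=11
Step 9: prey: 63+12-13=62; pred: 11+6-4=13
Step 10: prey: 62+12-16=58; pred: 13+8-5=16
Step 11: prey: 58+11-18=51; pred: 16+9-6=19
Step 12: prey: 51+10-19=42; pred: 19+9-7=21
Max prey = 63 at step 8

Answer: 63 8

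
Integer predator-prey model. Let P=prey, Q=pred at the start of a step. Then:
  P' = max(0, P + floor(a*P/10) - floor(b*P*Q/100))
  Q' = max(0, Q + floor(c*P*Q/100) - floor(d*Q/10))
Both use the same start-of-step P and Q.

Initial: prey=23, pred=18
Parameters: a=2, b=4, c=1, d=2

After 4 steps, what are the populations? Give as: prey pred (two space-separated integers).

Answer: 2 12

Derivation:
Step 1: prey: 23+4-16=11; pred: 18+4-3=19
Step 2: prey: 11+2-8=5; pred: 19+2-3=18
Step 3: prey: 5+1-3=3; pred: 18+0-3=15
Step 4: prey: 3+0-1=2; pred: 15+0-3=12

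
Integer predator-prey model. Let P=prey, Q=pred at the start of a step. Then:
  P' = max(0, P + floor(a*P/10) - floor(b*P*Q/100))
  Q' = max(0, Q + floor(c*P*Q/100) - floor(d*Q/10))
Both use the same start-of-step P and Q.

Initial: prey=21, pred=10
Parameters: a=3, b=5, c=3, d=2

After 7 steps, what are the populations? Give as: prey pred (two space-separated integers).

Step 1: prey: 21+6-10=17; pred: 10+6-2=14
Step 2: prey: 17+5-11=11; pred: 14+7-2=19
Step 3: prey: 11+3-10=4; pred: 19+6-3=22
Step 4: prey: 4+1-4=1; pred: 22+2-4=20
Step 5: prey: 1+0-1=0; pred: 20+0-4=16
Step 6: prey: 0+0-0=0; pred: 16+0-3=13
Step 7: prey: 0+0-0=0; pred: 13+0-2=11

Answer: 0 11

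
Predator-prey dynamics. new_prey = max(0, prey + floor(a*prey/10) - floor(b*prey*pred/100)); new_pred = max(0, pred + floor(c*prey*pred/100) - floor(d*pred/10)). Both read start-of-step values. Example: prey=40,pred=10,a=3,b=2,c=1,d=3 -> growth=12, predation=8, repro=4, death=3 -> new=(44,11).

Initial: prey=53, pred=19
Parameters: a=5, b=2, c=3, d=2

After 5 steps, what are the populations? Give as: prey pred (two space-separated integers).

Answer: 0 138

Derivation:
Step 1: prey: 53+26-20=59; pred: 19+30-3=46
Step 2: prey: 59+29-54=34; pred: 46+81-9=118
Step 3: prey: 34+17-80=0; pred: 118+120-23=215
Step 4: prey: 0+0-0=0; pred: 215+0-43=172
Step 5: prey: 0+0-0=0; pred: 172+0-34=138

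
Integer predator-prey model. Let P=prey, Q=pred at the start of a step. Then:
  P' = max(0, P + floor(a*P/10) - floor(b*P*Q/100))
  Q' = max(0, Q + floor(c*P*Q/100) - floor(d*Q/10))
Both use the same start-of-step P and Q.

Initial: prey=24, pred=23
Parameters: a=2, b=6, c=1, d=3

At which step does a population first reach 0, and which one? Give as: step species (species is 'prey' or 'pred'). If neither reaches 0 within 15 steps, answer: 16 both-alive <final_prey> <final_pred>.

Step 1: prey: 24+4-33=0; pred: 23+5-6=22
First extinction: prey at step 1

Answer: 1 prey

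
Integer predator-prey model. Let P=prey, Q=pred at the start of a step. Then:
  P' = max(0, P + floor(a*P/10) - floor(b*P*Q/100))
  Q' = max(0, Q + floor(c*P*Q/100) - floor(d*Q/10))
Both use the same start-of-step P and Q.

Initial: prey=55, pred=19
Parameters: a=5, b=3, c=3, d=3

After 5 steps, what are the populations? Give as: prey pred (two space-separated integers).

Answer: 0 47

Derivation:
Step 1: prey: 55+27-31=51; pred: 19+31-5=45
Step 2: prey: 51+25-68=8; pred: 45+68-13=100
Step 3: prey: 8+4-24=0; pred: 100+24-30=94
Step 4: prey: 0+0-0=0; pred: 94+0-28=66
Step 5: prey: 0+0-0=0; pred: 66+0-19=47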